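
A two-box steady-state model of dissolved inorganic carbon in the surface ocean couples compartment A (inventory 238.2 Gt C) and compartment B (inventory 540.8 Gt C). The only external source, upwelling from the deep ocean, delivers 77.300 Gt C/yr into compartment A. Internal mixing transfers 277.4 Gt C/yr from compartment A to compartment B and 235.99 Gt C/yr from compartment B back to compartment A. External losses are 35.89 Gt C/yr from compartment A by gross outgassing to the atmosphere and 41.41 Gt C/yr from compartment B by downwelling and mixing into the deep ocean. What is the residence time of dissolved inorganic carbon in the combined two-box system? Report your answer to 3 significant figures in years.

Residence time in the combined system uses the total inventory and the total *external* removal — internal exchanges between the two boxes cancel.
M_total = 238.2 + 540.8 = 779.00 Gt C.
ΣF_external_out = 35.89 + 41.41 = 77.300 Gt C/yr.
τ = M_total / ΣF_ext = 779.00 / 77.300 = 10.08 yr.

10.1 yr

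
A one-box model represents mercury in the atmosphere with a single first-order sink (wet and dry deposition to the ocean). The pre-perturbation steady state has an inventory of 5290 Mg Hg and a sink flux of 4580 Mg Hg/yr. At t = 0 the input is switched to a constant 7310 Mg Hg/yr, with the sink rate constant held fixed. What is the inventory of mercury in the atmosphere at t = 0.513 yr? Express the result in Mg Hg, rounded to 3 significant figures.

6420 Mg Hg

The sink rate constant is k = F₀/M₀ = 4580/5290 = 0.8658 yr⁻¹.
Solving dM/dt = F₁ − kM with M(0) = M₀ gives M(t) = F₁/k + (M₀ − F₁/k)·e^(−kt).
F₁/k = 7310/0.8658 = 8443.2 Mg Hg; kt = 0.8658 × 0.513 = 0.4441, e^(−kt) = 0.6414.
M(0.513) = 8443.2 + (5290 − 8443.2) × 0.6414 = 8443.2 − 2022 = 6420.8 Mg Hg.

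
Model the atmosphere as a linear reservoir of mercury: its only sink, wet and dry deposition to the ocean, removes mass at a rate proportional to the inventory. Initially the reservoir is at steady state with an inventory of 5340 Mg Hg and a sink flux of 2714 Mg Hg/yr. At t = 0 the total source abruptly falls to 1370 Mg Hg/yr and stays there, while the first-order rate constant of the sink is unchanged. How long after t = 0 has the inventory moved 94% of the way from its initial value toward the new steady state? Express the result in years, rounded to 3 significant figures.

5.54 yr

τ = M₀/F₀ = 5340/2714 = 1.968 yr.
The remaining gap fraction is e^(−t/τ); 94% covered ⇒ e^(−t/τ) = 0.0600.
t = −τ ln(0.0600) = 1.968 × 2.813 = 5.536 yr.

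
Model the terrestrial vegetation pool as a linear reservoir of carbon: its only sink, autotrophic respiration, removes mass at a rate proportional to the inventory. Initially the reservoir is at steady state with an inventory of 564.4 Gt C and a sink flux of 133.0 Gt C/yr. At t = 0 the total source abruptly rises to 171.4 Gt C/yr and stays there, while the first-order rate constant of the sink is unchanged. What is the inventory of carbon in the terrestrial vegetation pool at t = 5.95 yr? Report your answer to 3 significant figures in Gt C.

687 Gt C

τ = M₀/F₀ = 564.4/133.0 = 4.244 yr; rate constant k = 1/τ.
New steady state M_∞ = F₁/k = F₁·τ = 171.4 × 4.244 = 727.35 Gt C.
M(t) = M_∞ + (M₀ − M_∞)·e^(−t/τ); t/τ = 5.95/4.244 = 1.402, so e^(−t/τ) = 0.2461.
M(t) = 727.35 − 163.0 × 0.2461 = 687.26 Gt C.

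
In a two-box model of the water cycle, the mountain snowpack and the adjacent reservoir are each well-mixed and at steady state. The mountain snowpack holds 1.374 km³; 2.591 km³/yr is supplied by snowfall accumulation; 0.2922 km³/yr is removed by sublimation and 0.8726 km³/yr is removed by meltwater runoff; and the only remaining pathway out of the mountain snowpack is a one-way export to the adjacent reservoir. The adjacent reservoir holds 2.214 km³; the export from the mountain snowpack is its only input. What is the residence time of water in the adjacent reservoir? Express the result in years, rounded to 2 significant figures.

1.6 yr

Balance the mountain snowpack: ΣF_in = 2.5910 km³/yr.
Export to the adjacent reservoir = ΣF_in − (0.2922 + 0.8726) = 1.4262 km³/yr.
At steady state the output of the adjacent reservoir equals its input, 1.4262 km³/yr.
τ = M / F = 2.214 / 1.4262 = 1.552 yr.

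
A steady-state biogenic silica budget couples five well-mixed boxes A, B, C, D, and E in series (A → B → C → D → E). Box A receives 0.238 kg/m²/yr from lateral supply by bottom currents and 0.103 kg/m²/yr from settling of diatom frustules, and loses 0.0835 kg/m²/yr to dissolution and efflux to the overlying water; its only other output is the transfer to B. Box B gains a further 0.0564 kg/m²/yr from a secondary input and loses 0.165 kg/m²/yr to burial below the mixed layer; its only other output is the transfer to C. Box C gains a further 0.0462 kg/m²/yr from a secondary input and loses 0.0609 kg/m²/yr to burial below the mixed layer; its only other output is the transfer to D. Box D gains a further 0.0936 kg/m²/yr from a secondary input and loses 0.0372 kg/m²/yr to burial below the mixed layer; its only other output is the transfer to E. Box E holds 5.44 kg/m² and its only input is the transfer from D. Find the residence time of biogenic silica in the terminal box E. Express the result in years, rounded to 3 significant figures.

Box A: F(A→B) = (0.238 + 0.103) − 0.0835 = 0.25750 kg/m²/yr.
Box B: F(B→C) = (0.25750 + 0.0564) − 0.165 = 0.14890 kg/m²/yr.
Box C: F(C→D) = (0.14890 + 0.0462) − 0.0609 = 0.13420 kg/m²/yr.
Box D: F(D→E) = (0.13420 + 0.0936) − 0.0372 = 0.19060 kg/m²/yr.
Box E throughput = its input = 0.19060 kg/m²/yr; τ = 5.44 / 0.19060 = 28.54 yr.

28.5 yr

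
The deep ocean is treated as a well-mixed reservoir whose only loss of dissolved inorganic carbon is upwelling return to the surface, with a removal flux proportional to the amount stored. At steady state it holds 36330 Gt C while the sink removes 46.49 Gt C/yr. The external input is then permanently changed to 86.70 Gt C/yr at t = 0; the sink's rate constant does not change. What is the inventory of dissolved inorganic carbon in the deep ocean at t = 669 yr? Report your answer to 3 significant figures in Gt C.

τ = M₀/F₀ = 36330/46.49 = 781.5 yr; rate constant k = 1/τ.
New steady state M_∞ = F₁/k = F₁·τ = 86.70 × 781.5 = 67752 Gt C.
M(t) = M_∞ + (M₀ − M_∞)·e^(−t/τ); t/τ = 669/781.5 = 0.8561, so e^(−t/τ) = 0.4248.
M(t) = 67752 − 31420 × 0.4248 = 54404 Gt C.

54400 Gt C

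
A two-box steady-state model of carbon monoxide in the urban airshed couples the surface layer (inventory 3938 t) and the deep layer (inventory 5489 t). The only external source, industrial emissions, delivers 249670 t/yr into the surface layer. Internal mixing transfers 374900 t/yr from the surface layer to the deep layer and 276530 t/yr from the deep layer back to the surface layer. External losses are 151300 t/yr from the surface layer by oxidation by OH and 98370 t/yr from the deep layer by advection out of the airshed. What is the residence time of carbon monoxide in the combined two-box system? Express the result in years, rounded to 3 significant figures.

Residence time in the combined system uses the total inventory and the total *external* removal — internal exchanges between the two boxes cancel.
M_total = 3938 + 5489 = 9427.0 t.
ΣF_external_out = 151300 + 98370 = 249670 t/yr.
τ = M_total / ΣF_ext = 9427.0 / 249670 = 0.03776 yr.

0.0378 yr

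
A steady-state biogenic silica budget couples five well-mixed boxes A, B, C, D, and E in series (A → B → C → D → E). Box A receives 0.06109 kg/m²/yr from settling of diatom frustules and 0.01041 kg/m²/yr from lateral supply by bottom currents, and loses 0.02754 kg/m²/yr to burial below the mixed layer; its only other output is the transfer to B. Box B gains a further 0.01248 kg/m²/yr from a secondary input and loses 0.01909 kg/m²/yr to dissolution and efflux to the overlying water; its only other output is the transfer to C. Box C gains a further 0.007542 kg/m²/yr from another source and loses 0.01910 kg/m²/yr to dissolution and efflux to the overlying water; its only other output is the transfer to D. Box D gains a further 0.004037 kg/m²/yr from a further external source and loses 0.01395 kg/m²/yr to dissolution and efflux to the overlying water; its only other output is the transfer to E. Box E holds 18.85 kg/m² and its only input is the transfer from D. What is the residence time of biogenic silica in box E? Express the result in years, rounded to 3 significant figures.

Box A: F(A→B) = (0.06109 + 0.01041) − 0.02754 = 0.043960 kg/m²/yr.
Box B: F(B→C) = (0.043960 + 0.01248) − 0.01909 = 0.037350 kg/m²/yr.
Box C: F(C→D) = (0.037350 + 0.007542) − 0.01910 = 0.025792 kg/m²/yr.
Box D: F(D→E) = (0.025792 + 0.004037) − 0.01395 = 0.015879 kg/m²/yr.
Box E throughput = its input = 0.015879 kg/m²/yr; τ = 18.85 / 0.015879 = 1187 yr.

1190 yr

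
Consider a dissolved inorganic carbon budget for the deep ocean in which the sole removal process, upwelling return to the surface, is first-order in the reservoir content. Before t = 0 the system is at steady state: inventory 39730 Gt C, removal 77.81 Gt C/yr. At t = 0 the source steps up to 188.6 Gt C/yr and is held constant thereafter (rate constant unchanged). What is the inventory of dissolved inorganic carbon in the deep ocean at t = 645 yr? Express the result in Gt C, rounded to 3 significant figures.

80300 Gt C

τ = M₀/F₀ = 39730/77.81 = 510.6 yr; rate constant k = 1/τ.
New steady state M_∞ = F₁/k = F₁·τ = 188.6 × 510.6 = 96300 Gt C.
M(t) = M_∞ + (M₀ − M_∞)·e^(−t/τ); t/τ = 645/510.6 = 1.263, so e^(−t/τ) = 0.2827.
M(t) = 96300 − 56570 × 0.2827 = 80305 Gt C.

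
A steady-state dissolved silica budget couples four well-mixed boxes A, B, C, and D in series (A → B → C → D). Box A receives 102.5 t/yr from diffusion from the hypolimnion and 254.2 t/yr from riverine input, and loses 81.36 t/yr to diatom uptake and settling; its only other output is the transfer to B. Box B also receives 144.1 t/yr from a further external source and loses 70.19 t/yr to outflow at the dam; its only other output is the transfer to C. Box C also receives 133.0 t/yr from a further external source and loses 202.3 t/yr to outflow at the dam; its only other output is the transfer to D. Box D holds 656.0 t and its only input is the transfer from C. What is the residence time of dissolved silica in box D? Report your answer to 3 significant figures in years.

Box A: F(A→B) = (102.5 + 254.2) − 81.36 = 275.34 t/yr.
Box B: F(B→C) = (275.34 + 144.1) − 70.19 = 349.25 t/yr.
Box C: F(C→D) = (349.25 + 133.0) − 202.3 = 279.95 t/yr.
Box D throughput = its input = 279.95 t/yr; τ = 656.0 / 279.95 = 2.343 yr.

2.34 yr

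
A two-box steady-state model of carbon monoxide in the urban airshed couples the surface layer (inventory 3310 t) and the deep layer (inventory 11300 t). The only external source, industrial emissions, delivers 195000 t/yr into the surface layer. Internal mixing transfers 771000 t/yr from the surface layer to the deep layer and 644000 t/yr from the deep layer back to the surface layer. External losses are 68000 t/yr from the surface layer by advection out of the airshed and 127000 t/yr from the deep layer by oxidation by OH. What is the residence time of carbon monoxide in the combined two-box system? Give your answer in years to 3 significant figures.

0.0749 yr

Treat the two boxes together as one reservoir: the mixing fluxes between them are internal recycling, so τ = ΣM / Σ(external losses).
M_total = 3310 + 11300 = 14610 t.
ΣF_external_out = 68000 + 127000 = 195000 t/yr.
τ = M_total / ΣF_ext = 14610 / 195000 = 0.07492 yr.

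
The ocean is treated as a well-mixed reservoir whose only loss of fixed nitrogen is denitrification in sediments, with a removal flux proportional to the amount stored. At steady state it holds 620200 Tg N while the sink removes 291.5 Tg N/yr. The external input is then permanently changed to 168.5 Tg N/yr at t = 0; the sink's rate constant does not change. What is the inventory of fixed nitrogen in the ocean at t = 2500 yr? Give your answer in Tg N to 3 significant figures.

τ = M₀/F₀ = 620200/291.5 = 2128 yr; rate constant k = 1/τ.
New steady state M_∞ = F₁/k = F₁·τ = 168.5 × 2128 = 358500 Tg N.
M(t) = M_∞ + (M₀ − M_∞)·e^(−t/τ); t/τ = 2500/2128 = 1.175, so e^(−t/τ) = 0.3088.
M(t) = 358500 + 261700 × 0.3088 = 439320 Tg N.

439000 Tg N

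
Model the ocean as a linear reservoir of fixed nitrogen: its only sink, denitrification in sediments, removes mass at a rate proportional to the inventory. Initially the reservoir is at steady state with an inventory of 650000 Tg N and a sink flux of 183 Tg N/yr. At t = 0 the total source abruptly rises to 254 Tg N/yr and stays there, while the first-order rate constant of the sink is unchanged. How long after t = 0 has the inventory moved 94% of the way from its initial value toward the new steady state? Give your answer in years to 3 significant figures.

9990 yr

τ = M₀/F₀ = 650000/183 = 3552 yr.
The remaining gap fraction is e^(−t/τ); 94% covered ⇒ e^(−t/τ) = 0.0600.
t = −τ ln(0.0600) = 3552 × 2.813 = 9993 yr.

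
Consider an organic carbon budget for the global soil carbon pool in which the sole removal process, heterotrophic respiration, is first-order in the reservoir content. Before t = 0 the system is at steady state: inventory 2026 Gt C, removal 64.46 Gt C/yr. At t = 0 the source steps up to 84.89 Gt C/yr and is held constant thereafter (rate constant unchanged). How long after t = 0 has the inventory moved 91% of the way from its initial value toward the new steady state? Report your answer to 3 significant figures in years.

75.7 yr

τ = M₀/F₀ = 2026/64.46 = 31.43 yr.
The remaining gap fraction is e^(−t/τ); 91% covered ⇒ e^(−t/τ) = 0.0900.
t = −τ ln(0.0900) = 31.43 × 2.408 = 75.68 yr.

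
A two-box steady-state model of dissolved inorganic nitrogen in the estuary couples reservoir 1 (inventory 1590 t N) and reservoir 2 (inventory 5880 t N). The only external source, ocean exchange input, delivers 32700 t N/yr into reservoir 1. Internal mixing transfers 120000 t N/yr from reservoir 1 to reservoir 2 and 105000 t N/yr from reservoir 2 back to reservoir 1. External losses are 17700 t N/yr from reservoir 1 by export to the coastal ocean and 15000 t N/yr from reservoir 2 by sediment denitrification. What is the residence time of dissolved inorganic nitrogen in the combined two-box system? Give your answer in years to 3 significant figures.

For the system as a whole, the A↔B exchange is internal and contributes nothing to the throughput; only the external sinks remove mass.
M_total = 1590 + 5880 = 7470.0 t N.
ΣF_external_out = 17700 + 15000 = 32700 t N/yr.
τ = M_total / ΣF_ext = 7470.0 / 32700 = 0.2284 yr.

0.228 yr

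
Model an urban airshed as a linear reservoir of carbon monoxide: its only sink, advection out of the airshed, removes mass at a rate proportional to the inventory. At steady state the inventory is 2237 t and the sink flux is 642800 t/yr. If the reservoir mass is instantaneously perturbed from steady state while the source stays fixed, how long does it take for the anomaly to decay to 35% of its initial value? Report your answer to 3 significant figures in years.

For a linear reservoir the anomaly decays as exp(−t/τ) with τ = M/F = 2237/642800 = 0.003480 yr.
exp(−t/τ) = 0.35 ⇒ t = −τ ln(0.35) = 0.003480 × 1.050 = 0.003653 yr.

0.00365 yr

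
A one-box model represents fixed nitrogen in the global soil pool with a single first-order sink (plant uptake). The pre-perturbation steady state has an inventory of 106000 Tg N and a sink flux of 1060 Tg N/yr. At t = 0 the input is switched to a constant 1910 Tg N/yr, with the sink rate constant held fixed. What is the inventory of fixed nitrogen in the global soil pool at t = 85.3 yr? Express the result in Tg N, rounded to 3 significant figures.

155000 Tg N

τ = M₀/F₀ = 106000/1060 = 100.0 yr; rate constant k = 1/τ.
New steady state M_∞ = F₁/k = F₁·τ = 1910 × 100.0 = 191000 Tg N.
M(t) = M_∞ + (M₀ − M_∞)·e^(−t/τ); t/τ = 85.3/100.0 = 0.8530, so e^(−t/τ) = 0.4261.
M(t) = 191000 − 85000 × 0.4261 = 154780 Tg N.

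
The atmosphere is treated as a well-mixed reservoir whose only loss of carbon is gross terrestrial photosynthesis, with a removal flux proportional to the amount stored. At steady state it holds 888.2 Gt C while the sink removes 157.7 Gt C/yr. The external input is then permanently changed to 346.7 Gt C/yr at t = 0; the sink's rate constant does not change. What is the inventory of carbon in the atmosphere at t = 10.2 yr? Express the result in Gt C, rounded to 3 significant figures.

1780 Gt C

τ = M₀/F₀ = 888.2/157.7 = 5.632 yr; rate constant k = 1/τ.
New steady state M_∞ = F₁/k = F₁·τ = 346.7 × 5.632 = 1952.7 Gt C.
M(t) = M_∞ + (M₀ − M_∞)·e^(−t/τ); t/τ = 10.2/5.632 = 1.811, so e^(−t/τ) = 0.1635.
M(t) = 1952.7 − 1064 × 0.1635 = 1778.7 Gt C.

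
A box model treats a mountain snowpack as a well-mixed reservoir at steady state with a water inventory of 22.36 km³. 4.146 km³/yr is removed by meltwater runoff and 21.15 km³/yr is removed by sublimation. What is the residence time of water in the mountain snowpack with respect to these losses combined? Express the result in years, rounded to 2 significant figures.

Total removal = 4.146 + 21.15 = 25.296 km³/yr.
τ = M / ΣF_out = 22.36 / 25.296 = 0.8839 yr.

0.88 yr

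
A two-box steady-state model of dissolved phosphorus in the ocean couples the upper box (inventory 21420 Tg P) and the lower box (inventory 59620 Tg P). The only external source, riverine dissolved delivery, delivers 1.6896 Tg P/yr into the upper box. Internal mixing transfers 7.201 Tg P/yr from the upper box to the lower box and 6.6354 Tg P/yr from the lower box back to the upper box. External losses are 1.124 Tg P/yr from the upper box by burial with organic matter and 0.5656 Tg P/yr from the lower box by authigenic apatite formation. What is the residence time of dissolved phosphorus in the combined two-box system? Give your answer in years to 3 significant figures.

For the system as a whole, the A↔B exchange is internal and contributes nothing to the throughput; only the external sinks remove mass.
M_total = 21420 + 59620 = 81040 Tg P.
ΣF_external_out = 1.124 + 0.5656 = 1.6896 Tg P/yr.
τ = M_total / ΣF_ext = 81040 / 1.6896 = 47960 yr.

48000 yr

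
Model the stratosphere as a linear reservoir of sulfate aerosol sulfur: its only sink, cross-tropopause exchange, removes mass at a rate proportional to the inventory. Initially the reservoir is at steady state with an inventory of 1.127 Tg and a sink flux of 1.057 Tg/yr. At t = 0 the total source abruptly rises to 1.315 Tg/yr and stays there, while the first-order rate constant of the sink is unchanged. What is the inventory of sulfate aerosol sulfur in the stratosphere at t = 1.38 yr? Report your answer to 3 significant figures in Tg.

The sink rate constant is k = F₀/M₀ = 1.057/1.127 = 0.9379 yr⁻¹.
Solving dM/dt = F₁ − kM with M(0) = M₀ gives M(t) = F₁/k + (M₀ − F₁/k)·e^(−kt).
F₁/k = 1.315/0.9379 = 1.4021 Tg; kt = 0.9379 × 1.38 = 1.294, e^(−kt) = 0.2741.
M(1.38) = 1.4021 + (1.127 − 1.4021) × 0.2741 = 1.4021 − 0.07540 = 1.3267 Tg.

1.33 Tg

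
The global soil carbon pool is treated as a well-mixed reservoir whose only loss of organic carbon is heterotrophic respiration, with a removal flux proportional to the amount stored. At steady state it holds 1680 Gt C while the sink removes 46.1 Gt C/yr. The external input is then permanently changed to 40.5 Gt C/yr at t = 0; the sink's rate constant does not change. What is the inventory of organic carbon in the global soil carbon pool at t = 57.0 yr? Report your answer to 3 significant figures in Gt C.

1520 Gt C

The sink rate constant is k = F₀/M₀ = 46.1/1680 = 0.02744 yr⁻¹.
Solving dM/dt = F₁ − kM with M(0) = M₀ gives M(t) = F₁/k + (M₀ − F₁/k)·e^(−kt).
F₁/k = 40.5/0.02744 = 1475.9 Gt C; kt = 0.02744 × 57.0 = 1.564, e^(−kt) = 0.2093.
M(57.0) = 1475.9 + (1680 − 1475.9) × 0.2093 = 1475.9 + 42.71 = 1518.6 Gt C.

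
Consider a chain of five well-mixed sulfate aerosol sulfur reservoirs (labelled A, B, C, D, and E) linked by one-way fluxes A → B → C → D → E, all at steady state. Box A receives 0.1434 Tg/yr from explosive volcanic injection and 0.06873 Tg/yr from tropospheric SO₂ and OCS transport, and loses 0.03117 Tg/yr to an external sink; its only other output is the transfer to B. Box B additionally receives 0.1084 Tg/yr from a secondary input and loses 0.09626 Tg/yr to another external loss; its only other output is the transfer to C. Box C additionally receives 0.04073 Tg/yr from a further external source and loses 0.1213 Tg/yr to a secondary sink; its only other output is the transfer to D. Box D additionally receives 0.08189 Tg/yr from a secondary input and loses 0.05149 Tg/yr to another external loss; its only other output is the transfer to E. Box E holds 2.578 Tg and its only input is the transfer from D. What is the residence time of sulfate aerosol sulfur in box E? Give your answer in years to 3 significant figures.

Box A: F(A→B) = (0.1434 + 0.06873) − 0.03117 = 0.18096 Tg/yr.
Box B: F(B→C) = (0.18096 + 0.1084) − 0.09626 = 0.19310 Tg/yr.
Box C: F(C→D) = (0.19310 + 0.04073) − 0.1213 = 0.11253 Tg/yr.
Box D: F(D→E) = (0.11253 + 0.08189) − 0.05149 = 0.14293 Tg/yr.
Box E throughput = its input = 0.14293 Tg/yr; τ = 2.578 / 0.14293 = 18.04 yr.

18.0 yr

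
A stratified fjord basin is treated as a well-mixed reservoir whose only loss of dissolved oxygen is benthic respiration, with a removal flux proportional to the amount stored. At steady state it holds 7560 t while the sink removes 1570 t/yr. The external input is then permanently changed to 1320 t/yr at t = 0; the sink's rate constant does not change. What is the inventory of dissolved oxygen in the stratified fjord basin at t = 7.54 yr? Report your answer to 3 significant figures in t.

6610 t

τ = M₀/F₀ = 7560/1570 = 4.815 yr; rate constant k = 1/τ.
New steady state M_∞ = F₁/k = F₁·τ = 1320 × 4.815 = 6356.2 t.
M(t) = M_∞ + (M₀ − M_∞)·e^(−t/τ); t/τ = 7.54/4.815 = 1.566, so e^(−t/τ) = 0.2089.
M(t) = 6356.2 + 1204 × 0.2089 = 6607.7 t.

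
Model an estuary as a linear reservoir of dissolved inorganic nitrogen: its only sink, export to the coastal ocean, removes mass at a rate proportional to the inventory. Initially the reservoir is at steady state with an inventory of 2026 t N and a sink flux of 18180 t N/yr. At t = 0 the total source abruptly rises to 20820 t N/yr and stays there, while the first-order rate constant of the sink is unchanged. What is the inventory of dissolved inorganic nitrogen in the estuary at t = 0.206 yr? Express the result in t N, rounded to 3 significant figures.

τ = M₀/F₀ = 2026/18180 = 0.1114 yr; rate constant k = 1/τ.
New steady state M_∞ = F₁/k = F₁·τ = 20820 × 0.1114 = 2320.2 t N.
M(t) = M_∞ + (M₀ − M_∞)·e^(−t/τ); t/τ = 0.206/0.1114 = 1.849, so e^(−t/τ) = 0.1575.
M(t) = 2320.2 − 294.2 × 0.1575 = 2273.9 t N.

2270 t N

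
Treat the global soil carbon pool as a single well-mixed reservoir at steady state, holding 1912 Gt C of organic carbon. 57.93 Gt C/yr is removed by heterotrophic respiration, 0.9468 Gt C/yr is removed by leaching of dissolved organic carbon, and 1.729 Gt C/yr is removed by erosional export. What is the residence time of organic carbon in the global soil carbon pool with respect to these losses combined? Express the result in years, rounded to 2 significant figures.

Total removal = 57.93 + 0.9468 + 1.729 = 60.606 Gt C/yr.
τ = M / ΣF_out = 1912 / 60.606 = 31.55 yr.

32 yr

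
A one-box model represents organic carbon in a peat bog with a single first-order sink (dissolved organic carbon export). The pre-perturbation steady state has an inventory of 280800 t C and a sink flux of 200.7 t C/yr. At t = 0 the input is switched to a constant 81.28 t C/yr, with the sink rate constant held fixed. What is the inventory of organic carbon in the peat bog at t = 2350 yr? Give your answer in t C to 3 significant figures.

145000 t C

The sink rate constant is k = F₀/M₀ = 200.7/280800 = 0.0007147 yr⁻¹.
Solving dM/dt = F₁ − kM with M(0) = M₀ gives M(t) = F₁/k + (M₀ − F₁/k)·e^(−kt).
F₁/k = 81.28/0.0007147 = 113720 t C; kt = 0.0007147 × 2350 = 1.680, e^(−kt) = 0.1864.
M(2350) = 113720 + (280800 − 113720) × 0.1864 = 113720 + 31150 = 144870 t C.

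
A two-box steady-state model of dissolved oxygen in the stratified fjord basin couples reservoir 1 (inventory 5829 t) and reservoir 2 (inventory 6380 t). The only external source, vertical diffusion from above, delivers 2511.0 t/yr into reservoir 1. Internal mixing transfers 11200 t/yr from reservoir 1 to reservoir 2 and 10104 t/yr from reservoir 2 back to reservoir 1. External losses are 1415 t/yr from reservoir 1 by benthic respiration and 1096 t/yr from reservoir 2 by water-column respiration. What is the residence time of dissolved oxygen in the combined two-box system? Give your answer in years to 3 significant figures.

4.86 yr

For the system as a whole, the A↔B exchange is internal and contributes nothing to the throughput; only the external sinks remove mass.
M_total = 5829 + 6380 = 12209 t.
ΣF_external_out = 1415 + 1096 = 2511.0 t/yr.
τ = M_total / ΣF_ext = 12209 / 2511.0 = 4.862 yr.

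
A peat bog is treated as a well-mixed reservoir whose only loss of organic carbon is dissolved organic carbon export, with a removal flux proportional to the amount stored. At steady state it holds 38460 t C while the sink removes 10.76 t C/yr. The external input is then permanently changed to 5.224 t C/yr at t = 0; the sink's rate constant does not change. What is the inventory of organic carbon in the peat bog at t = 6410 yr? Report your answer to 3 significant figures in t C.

22000 t C

τ = M₀/F₀ = 38460/10.76 = 3574 yr; rate constant k = 1/τ.
New steady state M_∞ = F₁/k = F₁·τ = 5.224 × 3574 = 18672 t C.
M(t) = M_∞ + (M₀ − M_∞)·e^(−t/τ); t/τ = 6410/3574 = 1.793, so e^(−t/τ) = 0.1664.
M(t) = 18672 + 19790 × 0.1664 = 21965 t C.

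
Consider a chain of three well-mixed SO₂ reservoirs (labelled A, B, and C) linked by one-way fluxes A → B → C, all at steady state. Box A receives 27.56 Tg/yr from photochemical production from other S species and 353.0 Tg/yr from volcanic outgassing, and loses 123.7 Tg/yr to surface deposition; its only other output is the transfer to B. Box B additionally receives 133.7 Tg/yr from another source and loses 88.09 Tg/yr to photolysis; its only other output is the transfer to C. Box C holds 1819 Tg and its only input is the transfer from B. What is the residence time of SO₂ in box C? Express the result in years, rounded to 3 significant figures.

Box A: F(A→B) = (27.56 + 353.0) − 123.7 = 256.86 Tg/yr.
Box B: F(B→C) = (256.86 + 133.7) − 88.09 = 302.47 Tg/yr.
Box C throughput = its input = 302.47 Tg/yr; τ = 1819 / 302.47 = 6.014 yr.

6.01 yr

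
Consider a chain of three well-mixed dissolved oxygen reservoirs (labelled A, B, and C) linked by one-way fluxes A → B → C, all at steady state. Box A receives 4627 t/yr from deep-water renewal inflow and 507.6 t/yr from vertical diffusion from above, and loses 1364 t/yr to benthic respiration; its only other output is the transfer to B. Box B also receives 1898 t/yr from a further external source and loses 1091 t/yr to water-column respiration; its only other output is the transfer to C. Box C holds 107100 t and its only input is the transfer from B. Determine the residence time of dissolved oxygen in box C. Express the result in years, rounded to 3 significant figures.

23.4 yr

Box A: F(A→B) = (4627 + 507.6) − 1364 = 3770.6 t/yr.
Box B: F(B→C) = (3770.6 + 1898) − 1091 = 4577.6 t/yr.
Box C throughput = its input = 4577.6 t/yr; τ = 107100 / 4577.6 = 23.40 yr.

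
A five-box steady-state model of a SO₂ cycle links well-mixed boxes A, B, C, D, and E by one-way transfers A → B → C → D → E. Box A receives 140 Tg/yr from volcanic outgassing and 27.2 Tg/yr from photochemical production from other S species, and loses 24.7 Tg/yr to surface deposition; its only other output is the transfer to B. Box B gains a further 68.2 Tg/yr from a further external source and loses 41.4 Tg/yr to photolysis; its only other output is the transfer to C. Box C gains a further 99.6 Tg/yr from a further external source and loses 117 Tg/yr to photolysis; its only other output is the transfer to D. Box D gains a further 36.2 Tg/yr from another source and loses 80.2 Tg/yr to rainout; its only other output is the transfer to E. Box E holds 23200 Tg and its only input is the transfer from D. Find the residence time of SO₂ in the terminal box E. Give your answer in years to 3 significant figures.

215 yr

Box A: F(A→B) = (140 + 27.2) − 24.7 = 142.50 Tg/yr.
Box B: F(B→C) = (142.50 + 68.2) − 41.4 = 169.30 Tg/yr.
Box C: F(C→D) = (169.30 + 99.6) − 117 = 151.90 Tg/yr.
Box D: F(D→E) = (151.90 + 36.2) − 80.2 = 107.90 Tg/yr.
Box E throughput = its input = 107.90 Tg/yr; τ = 23200 / 107.90 = 215.0 yr.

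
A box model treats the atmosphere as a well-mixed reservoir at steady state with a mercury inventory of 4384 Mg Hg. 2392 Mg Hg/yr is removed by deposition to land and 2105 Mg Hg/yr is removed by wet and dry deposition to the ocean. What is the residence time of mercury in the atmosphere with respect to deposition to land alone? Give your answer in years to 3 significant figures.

1.83 yr

Residence time with respect to a single sink: τ = M / F_sink.
τ = 4384 / 2392 = 1.833 yr.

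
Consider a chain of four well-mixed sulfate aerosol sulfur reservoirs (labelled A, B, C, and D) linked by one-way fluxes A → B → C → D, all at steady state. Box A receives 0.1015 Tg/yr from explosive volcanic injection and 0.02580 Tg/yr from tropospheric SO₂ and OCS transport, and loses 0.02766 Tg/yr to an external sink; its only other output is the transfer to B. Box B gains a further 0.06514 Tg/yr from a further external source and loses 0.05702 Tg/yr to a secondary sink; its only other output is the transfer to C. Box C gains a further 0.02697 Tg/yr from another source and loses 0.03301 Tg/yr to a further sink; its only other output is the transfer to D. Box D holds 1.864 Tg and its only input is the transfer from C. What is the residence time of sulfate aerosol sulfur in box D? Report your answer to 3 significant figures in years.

18.3 yr

Box A: F(A→B) = (0.1015 + 0.02580) − 0.02766 = 0.099640 Tg/yr.
Box B: F(B→C) = (0.099640 + 0.06514) − 0.05702 = 0.10776 Tg/yr.
Box C: F(C→D) = (0.10776 + 0.02697) − 0.03301 = 0.10172 Tg/yr.
Box D throughput = its input = 0.10172 Tg/yr; τ = 1.864 / 0.10172 = 18.32 yr.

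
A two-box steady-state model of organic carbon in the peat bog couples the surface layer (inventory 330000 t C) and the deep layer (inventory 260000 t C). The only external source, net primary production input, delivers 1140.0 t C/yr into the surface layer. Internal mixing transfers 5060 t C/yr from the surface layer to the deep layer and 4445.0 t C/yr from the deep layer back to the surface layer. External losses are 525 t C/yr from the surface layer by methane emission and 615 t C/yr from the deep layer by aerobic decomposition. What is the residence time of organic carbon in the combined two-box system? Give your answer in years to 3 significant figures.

518 yr

Residence time in the combined system uses the total inventory and the total *external* removal — internal exchanges between the two boxes cancel.
M_total = 330000 + 260000 = 590000 t C.
ΣF_external_out = 525 + 615 = 1140.0 t C/yr.
τ = M_total / ΣF_ext = 590000 / 1140.0 = 517.5 yr.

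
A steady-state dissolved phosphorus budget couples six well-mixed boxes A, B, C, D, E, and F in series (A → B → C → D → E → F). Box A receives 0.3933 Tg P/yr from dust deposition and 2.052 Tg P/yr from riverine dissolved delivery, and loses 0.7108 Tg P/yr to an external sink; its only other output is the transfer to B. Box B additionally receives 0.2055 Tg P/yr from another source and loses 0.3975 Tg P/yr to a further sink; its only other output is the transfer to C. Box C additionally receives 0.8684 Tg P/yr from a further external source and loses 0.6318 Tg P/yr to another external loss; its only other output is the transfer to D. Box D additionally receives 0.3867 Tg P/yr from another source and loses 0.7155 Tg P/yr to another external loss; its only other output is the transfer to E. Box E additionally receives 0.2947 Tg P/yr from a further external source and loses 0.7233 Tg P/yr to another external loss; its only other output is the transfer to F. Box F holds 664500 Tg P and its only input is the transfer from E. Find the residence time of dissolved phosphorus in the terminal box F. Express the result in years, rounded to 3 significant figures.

Box A: F(A→B) = (0.3933 + 2.052) − 0.7108 = 1.7345 Tg P/yr.
Box B: F(B→C) = (1.7345 + 0.2055) − 0.3975 = 1.5425 Tg P/yr.
Box C: F(C→D) = (1.5425 + 0.8684) − 0.6318 = 1.7791 Tg P/yr.
Box D: F(D→E) = (1.7791 + 0.3867) − 0.7155 = 1.4503 Tg P/yr.
Box E: F(E→F) = (1.4503 + 0.2947) − 0.7233 = 1.0217 Tg P/yr.
Box F throughput = its input = 1.0217 Tg P/yr; τ = 664500 / 1.0217 = 650400 yr.

650000 yr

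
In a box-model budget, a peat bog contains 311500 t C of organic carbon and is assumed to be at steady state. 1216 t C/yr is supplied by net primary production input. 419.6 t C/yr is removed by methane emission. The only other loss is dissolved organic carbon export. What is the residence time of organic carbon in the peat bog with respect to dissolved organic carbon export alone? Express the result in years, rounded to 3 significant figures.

At steady state ΣF_in = ΣF_out.
ΣF_in = 1216.0 t C/yr.
Dissolved organic carbon export flux = ΣF_in − (419.6) = 1216.0 − 419.6 = 796.4 t C/yr.
τ = M / F = 311500 / 796.4 = 391.1 yr.

391 yr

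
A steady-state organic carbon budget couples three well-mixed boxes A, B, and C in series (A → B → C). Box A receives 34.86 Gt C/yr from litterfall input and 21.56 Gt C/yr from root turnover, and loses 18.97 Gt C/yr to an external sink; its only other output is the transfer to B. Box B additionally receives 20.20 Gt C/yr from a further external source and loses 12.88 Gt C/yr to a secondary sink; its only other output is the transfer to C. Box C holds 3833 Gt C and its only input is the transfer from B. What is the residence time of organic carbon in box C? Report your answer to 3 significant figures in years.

85.6 yr

Box A: F(A→B) = (34.86 + 21.56) − 18.97 = 37.450 Gt C/yr.
Box B: F(B→C) = (37.450 + 20.20) − 12.88 = 44.770 Gt C/yr.
Box C throughput = its input = 44.770 Gt C/yr; τ = 3833 / 44.770 = 85.62 yr.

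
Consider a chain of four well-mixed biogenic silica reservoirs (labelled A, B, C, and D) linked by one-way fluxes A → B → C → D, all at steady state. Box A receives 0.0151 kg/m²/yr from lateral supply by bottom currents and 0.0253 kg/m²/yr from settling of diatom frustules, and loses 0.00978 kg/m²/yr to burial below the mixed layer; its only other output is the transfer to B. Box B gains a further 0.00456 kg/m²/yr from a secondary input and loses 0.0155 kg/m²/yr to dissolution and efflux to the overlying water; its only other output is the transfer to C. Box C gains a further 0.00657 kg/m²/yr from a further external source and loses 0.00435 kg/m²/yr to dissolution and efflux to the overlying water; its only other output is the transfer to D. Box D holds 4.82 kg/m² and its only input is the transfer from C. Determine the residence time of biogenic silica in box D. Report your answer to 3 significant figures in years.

220 yr

Box A: F(A→B) = (0.0151 + 0.0253) − 0.00978 = 0.030620 kg/m²/yr.
Box B: F(B→C) = (0.030620 + 0.00456) − 0.0155 = 0.019680 kg/m²/yr.
Box C: F(C→D) = (0.019680 + 0.00657) − 0.00435 = 0.021900 kg/m²/yr.
Box D throughput = its input = 0.021900 kg/m²/yr; τ = 4.82 / 0.021900 = 220.1 yr.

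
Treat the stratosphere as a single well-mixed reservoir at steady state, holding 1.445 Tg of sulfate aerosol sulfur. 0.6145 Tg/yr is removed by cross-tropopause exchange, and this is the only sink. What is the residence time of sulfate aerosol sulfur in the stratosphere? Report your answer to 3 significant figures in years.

τ = M / F = 1.445 / 0.6145 = 2.352 yr.

2.35 yr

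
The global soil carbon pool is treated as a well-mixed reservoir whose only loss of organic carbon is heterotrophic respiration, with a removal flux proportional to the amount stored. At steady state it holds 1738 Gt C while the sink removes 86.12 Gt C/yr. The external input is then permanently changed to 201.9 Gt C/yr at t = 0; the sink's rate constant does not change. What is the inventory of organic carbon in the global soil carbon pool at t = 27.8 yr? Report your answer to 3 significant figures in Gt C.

3490 Gt C

The sink rate constant is k = F₀/M₀ = 86.12/1738 = 0.04955 yr⁻¹.
Solving dM/dt = F₁ − kM with M(0) = M₀ gives M(t) = F₁/k + (M₀ − F₁/k)·e^(−kt).
F₁/k = 201.9/0.04955 = 4074.6 Gt C; kt = 0.04955 × 27.8 = 1.378, e^(−kt) = 0.2522.
M(27.8) = 4074.6 + (1738 − 4074.6) × 0.2522 = 4074.6 − 589.3 = 3485.3 Gt C.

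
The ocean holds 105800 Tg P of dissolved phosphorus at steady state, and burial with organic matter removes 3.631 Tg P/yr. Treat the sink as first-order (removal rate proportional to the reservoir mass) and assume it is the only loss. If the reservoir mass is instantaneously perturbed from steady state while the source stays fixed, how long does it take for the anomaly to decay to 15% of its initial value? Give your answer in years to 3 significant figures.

55300 yr

For a linear reservoir the anomaly decays as exp(−t/τ) with τ = M/F = 105800/3.631 = 29140 yr.
exp(−t/τ) = 0.15 ⇒ t = −τ ln(0.15) = 29140 × 1.897 = 55280 yr.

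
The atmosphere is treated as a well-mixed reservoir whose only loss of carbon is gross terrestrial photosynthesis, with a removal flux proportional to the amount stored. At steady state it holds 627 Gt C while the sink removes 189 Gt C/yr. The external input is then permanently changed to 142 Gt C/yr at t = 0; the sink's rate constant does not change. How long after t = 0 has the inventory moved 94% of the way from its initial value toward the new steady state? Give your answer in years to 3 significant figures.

τ = M₀/F₀ = 627/189 = 3.317 yr.
The remaining gap fraction is e^(−t/τ); 94% covered ⇒ e^(−t/τ) = 0.0600.
t = −τ ln(0.0600) = 3.317 × 2.813 = 9.333 yr.

9.33 yr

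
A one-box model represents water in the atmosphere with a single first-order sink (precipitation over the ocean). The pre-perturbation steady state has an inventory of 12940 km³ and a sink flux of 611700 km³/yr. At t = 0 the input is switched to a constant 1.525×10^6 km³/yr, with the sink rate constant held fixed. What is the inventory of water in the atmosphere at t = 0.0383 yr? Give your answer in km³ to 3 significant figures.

τ = M₀/F₀ = 12940/611700 = 0.02115 yr; rate constant k = 1/τ.
New steady state M_∞ = F₁/k = F₁·τ = 1.525×10^6 × 0.02115 = 32260 km³.
M(t) = M_∞ + (M₀ − M_∞)·e^(−t/τ); t/τ = 0.0383/0.02115 = 1.811, so e^(−t/τ) = 0.1636.
M(t) = 32260 − 19320 × 0.1636 = 29100 km³.

29100 km³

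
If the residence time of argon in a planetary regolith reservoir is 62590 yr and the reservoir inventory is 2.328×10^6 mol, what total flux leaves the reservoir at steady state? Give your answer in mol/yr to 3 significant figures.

F = M / τ = 2.328×10^6 / 62590 = 37.19 mol/yr.

37.2 mol/yr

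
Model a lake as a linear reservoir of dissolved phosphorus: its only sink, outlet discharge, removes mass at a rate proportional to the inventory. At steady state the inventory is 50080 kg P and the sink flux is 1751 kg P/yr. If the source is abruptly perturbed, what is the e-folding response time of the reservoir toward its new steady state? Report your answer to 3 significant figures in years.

For a linear reservoir the response time equals the residence time τ = M/F.
τ = 50080 / 1751 = 28.60 yr.

28.6 yr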